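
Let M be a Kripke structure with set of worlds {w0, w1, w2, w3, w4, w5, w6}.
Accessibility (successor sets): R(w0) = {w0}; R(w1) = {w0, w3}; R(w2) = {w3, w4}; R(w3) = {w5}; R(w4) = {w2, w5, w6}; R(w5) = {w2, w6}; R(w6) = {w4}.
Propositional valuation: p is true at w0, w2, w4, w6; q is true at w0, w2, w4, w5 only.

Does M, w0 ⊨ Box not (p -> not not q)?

No

Recall that Box ψ holds at a world iff ψ holds at every accessible world, and Dia ψ holds iff ψ holds at some accessible world.
At w0: Box not (p -> not not q) requires not (p -> not not q) at every successor {w0}.
  not (p -> not not q) fails at w0, so Box not (p -> not not q) is false at w0.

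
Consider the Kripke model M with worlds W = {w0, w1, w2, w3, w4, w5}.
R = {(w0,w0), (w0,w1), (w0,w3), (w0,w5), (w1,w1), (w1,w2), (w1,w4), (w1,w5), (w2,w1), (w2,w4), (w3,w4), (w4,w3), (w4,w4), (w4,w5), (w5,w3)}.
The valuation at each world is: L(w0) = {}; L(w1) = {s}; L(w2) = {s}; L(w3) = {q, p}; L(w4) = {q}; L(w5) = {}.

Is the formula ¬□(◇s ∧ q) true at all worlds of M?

Yes

Let φ = ¬□(◇s ∧ q). Evaluate φ at each world:
  w0 (successors {w0, w1, w3, w5}): φ is true.
  w1 (successors {w1, w2, w4, w5}): φ is true.
  w2 (successors {w1, w4}): φ is true.
  w3 (successors {w4}): φ is true.
  w4 (successors {w3, w4, w5}): φ is true.
  w5 (successors {w3}): φ is true.
For instance, at w3:
  At w3: □(◇s ∧ q) is false, so ¬□(◇s ∧ q) is true.
    At w3: □(◇s ∧ q) requires ◇s ∧ q at every successor {w4}.
      ◇s ∧ q fails at w4, so □(◇s ∧ q) is false at w3.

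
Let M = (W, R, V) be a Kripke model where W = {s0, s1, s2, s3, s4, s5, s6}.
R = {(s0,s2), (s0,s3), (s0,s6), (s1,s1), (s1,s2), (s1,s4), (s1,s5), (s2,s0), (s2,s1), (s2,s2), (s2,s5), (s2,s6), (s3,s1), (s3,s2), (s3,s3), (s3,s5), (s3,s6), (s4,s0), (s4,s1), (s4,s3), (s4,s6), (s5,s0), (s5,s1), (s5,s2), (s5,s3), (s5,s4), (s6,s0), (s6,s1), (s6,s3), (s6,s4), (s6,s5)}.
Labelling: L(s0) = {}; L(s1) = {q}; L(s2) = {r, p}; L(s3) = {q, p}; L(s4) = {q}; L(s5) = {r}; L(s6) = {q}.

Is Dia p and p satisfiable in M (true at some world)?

Let φ = Dia p and p. Evaluate φ at each world:
  s0 (successors {s2, s3, s6}): φ is false.
  s1 (successors {s1, s2, s4, s5}): φ is false.
  s2 (successors {s0, s1, s2, s5, s6}): φ is true.
  s3 (successors {s1, s2, s3, s5, s6}): φ is true.
  s4 (successors {s0, s1, s3, s6}): φ is false.
  s5 (successors {s0, s1, s2, s3, s4}): φ is false.
  s6 (successors {s0, s1, s3, s4, s5}): φ is false.
Detail at s2 (witness):
  At s2: Dia p is true, p is true, so Dia p and p is true.
    At s2: Dia p requires p at some successor in {s0, s1, s2, s5, s6}.
      p holds at s2, so Dia p is true at s2.

Yes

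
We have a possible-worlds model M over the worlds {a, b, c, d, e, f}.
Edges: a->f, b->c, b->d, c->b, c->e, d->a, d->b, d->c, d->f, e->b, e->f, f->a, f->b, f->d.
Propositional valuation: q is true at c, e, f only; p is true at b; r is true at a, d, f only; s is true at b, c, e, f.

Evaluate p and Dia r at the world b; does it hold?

At b: p is true, Dia r is true, so p and Dia r is true.
  At b: Dia r requires r at some successor in {c, d}.
    r holds at d, so Dia r is true at b.

Yes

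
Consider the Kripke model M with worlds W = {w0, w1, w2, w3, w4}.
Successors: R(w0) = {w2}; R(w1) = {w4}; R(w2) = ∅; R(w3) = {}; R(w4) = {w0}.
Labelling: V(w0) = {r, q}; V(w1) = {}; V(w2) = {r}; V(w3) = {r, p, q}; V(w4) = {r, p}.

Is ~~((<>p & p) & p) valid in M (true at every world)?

Let φ = ~~((<>p & p) & p). Evaluate φ at each world:
  w0 (successors {w2}): φ is false.
  w1 (successors {w4}): φ is false.
  w2 (successors ∅): φ is false.
  w3 (successors ∅): φ is false.
  w4 (successors {w0}): φ is false.
Detail at w0 (counterexample):
  At w0: ~((<>p & p) & p) is true, so ~~((<>p & p) & p) is false.
    At w0: (<>p & p) & p is false, so ~((<>p & p) & p) is true.
      At w0: <>p & p is false, p is false, so (<>p & p) & p is false.

No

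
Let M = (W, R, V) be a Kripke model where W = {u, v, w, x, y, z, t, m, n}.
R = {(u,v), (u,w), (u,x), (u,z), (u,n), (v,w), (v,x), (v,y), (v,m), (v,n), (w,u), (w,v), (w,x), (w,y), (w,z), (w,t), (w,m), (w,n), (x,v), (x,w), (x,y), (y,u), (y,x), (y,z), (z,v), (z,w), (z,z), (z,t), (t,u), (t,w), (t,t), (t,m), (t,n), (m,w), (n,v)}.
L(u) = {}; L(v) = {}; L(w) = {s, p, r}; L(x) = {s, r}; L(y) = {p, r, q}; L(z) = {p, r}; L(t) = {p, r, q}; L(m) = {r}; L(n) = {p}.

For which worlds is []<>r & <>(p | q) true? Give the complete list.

Let φ = []<>r & <>(p | q). Evaluate φ at each world:
  u (successors {v, w, x, z, n}): φ is false.
  v (successors {w, x, y, m, n}): φ is false.
  w (successors {u, v, x, y, z, t, m, n}): φ is false.
  x (successors {v, w, y}): φ is true.
  y (successors {u, x, z}): φ is true.
  z (successors {v, w, z, t}): φ is true.
  t (successors {u, w, t, m, n}): φ is false.
  m (successors {w}): φ is true.
  n (successors {v}): φ is false.
For instance, at y:
  At y: []<>r is true, <>(p | q) is true, so []<>r & <>(p | q) is true.
    At y: []<>r requires <>r at every successor {u, x, z}.
      At u: <>r is true.
      At x: <>r is true.
      At z: <>r is true.
    So []<>r is true at y.
    At y: <>(p | q) requires p | q at some successor in {u, x, z}.
      p | q holds at z, so <>(p | q) is true at y.
Satisfying worlds: {x, y, z, m}

x, y, z, m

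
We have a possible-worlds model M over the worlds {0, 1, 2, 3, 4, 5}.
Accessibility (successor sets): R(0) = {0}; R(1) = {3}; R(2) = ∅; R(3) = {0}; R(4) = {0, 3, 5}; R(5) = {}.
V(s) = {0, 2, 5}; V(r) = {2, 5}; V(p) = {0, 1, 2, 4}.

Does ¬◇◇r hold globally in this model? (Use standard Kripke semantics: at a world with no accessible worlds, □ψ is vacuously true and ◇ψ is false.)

Yes

Let φ = ¬◇◇r. Evaluate φ at each world:
  0 (successors {0}): φ is true.
  1 (successors {3}): φ is true.
  2 (successors ∅): φ is true.
  3 (successors {0}): φ is true.
  4 (successors {0, 3, 5}): φ is true.
  5 (successors ∅): φ is true.
For instance, at 0:
  At 0: ◇◇r is false, so ¬◇◇r is true.
    At 0: ◇◇r requires ◇r at some successor in {0}.
      At 0: ◇r is false.
    So ◇◇r is false at 0.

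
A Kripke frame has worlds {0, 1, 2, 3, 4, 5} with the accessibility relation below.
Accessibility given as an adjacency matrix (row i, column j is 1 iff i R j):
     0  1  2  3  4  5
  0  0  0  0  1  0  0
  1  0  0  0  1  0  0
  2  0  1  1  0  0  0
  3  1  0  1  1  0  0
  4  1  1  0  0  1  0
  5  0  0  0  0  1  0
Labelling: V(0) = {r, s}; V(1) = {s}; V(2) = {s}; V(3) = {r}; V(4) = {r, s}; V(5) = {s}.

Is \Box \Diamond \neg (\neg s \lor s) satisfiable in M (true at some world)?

No

Let φ = \Box \Diamond \neg (\neg s \lor s). Evaluate φ at each world:
  0 (successors {3}): φ is false.
  1 (successors {3}): φ is false.
  2 (successors {1, 2}): φ is false.
  3 (successors {0, 2, 3}): φ is false.
  4 (successors {0, 1, 4}): φ is false.
  5 (successors {4}): φ is false.
For instance, at 1:
  At 1: \Box \Diamond \neg (\neg s \lor s) requires \Diamond \neg (\neg s \lor s) at every successor {3}.
    \Diamond \neg (\neg s \lor s) fails at 3, so \Box \Diamond \neg (\neg s \lor s) is false at 1.
      At 3: \Diamond \neg (\neg s \lor s) requires \neg (\neg s \lor s) at some successor in {0, 2, 3}.
        At 0: \neg (\neg s \lor s) is false.
        At 2: \neg (\neg s \lor s) is false.
        At 3: \neg (\neg s \lor s) is false.
      So \Diamond \neg (\neg s \lor s) is false at 3.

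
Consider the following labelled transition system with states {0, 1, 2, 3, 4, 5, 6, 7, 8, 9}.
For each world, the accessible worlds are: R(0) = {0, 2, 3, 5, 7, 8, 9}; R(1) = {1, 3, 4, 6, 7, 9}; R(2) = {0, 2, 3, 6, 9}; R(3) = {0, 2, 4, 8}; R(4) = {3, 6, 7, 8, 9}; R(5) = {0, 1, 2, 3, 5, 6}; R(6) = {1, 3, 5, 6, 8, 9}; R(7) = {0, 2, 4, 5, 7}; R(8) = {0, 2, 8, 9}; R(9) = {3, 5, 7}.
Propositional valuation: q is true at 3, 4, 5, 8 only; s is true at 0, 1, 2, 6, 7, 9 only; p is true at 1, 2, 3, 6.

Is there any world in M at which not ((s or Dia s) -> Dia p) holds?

Let φ = not ((s or Dia s) -> Dia p). Evaluate φ at each world:
  0 (successors {0, 2, 3, 5, 7, 8, 9}): φ is false.
  1 (successors {1, 3, 4, 6, 7, 9}): φ is false.
  2 (successors {0, 2, 3, 6, 9}): φ is false.
  3 (successors {0, 2, 4, 8}): φ is false.
  4 (successors {3, 6, 7, 8, 9}): φ is false.
  5 (successors {0, 1, 2, 3, 5, 6}): φ is false.
  6 (successors {1, 3, 5, 6, 8, 9}): φ is false.
  7 (successors {0, 2, 4, 5, 7}): φ is false.
  8 (successors {0, 2, 8, 9}): φ is false.
  9 (successors {3, 5, 7}): φ is false.
For instance, at 8:
  At 8: (s or Dia s) -> Dia p is true, so not ((s or Dia s) -> Dia p) is false.
    At 8: s or Dia s is true, Dia p is true, so (s or Dia s) -> Dia p is true.
      At 8: s is false, Dia s is true, so s or Dia s is true.
      At 8: Dia p requires p at some successor in {0, 2, 8, 9}.
        p holds at 2, so Dia p is true at 8.

No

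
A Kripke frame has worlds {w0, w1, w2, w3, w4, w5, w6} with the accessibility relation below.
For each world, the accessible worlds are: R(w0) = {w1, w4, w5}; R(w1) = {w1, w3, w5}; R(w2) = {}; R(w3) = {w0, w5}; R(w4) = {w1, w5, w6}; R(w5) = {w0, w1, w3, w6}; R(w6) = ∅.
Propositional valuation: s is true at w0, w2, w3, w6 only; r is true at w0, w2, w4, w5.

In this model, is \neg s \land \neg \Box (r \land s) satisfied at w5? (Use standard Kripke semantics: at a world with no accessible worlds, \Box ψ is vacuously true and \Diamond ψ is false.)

At w5: \neg s is true, \neg \Box (r \land s) is true, so \neg s \land \neg \Box (r \land s) is true.
  At w5: \Box (r \land s) is false, so \neg \Box (r \land s) is true.
    At w5: \Box (r \land s) requires r \land s at every successor {w0, w1, w3, w6}.
      r \land s fails at w1, so \Box (r \land s) is false at w5.

Yes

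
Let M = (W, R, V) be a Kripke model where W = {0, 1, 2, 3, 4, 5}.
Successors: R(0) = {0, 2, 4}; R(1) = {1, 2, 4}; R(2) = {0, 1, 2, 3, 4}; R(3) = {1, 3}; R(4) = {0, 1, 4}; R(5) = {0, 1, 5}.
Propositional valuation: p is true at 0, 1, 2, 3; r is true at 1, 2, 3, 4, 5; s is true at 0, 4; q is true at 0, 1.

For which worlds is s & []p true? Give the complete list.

none

Let φ = s & []p. Evaluate φ at each world:
  0 (successors {0, 2, 4}): φ is false.
  1 (successors {1, 2, 4}): φ is false.
  2 (successors {0, 1, 2, 3, 4}): φ is false.
  3 (successors {1, 3}): φ is false.
  4 (successors {0, 1, 4}): φ is false.
  5 (successors {0, 1, 5}): φ is false.
For instance, at 5:
  At 5: s is false, []p is false, so s & []p is false.
    At 5: []p requires p at every successor {0, 1, 5}.
      p fails at 5, so []p is false at 5.
Satisfying worlds: none.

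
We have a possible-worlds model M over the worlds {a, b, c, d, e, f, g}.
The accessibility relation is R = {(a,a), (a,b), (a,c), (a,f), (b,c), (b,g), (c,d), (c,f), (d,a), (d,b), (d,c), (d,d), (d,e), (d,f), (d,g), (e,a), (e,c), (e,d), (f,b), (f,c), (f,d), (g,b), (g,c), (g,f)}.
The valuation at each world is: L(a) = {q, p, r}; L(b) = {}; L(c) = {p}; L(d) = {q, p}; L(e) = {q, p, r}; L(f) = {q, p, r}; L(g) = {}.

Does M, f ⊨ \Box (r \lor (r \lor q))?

At f: \Box (r \lor (r \lor q)) requires r \lor (r \lor q) at every successor {b, c, d}.
  r \lor (r \lor q) fails at b, so \Box (r \lor (r \lor q)) is false at f.

No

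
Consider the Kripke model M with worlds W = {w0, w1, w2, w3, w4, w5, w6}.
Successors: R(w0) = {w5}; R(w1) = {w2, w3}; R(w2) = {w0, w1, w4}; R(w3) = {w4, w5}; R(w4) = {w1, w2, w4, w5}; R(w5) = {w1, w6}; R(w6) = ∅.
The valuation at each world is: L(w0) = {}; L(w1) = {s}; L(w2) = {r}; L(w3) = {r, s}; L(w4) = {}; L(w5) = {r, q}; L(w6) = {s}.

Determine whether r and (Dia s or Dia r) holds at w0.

No

Recall that Dia ψ holds at a world iff ψ holds at some accessible world.
At w0: r is false, Dia s or Dia r is true, so r and (Dia s or Dia r) is false.
  At w0: Dia s is false, Dia r is true, so Dia s or Dia r is true.
    At w0: Dia s requires s at some successor in {w5}.
      At w5: s is false.
    So Dia s is false at w0.
    At w0: Dia r requires r at some successor in {w5}.
      r holds at w5, so Dia r is true at w0.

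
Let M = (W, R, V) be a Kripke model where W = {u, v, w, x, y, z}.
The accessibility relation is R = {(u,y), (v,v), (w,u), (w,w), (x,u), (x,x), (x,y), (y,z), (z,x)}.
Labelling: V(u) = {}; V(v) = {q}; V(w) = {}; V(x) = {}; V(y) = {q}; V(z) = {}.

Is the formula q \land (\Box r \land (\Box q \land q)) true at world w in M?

Recall that \Box ψ holds at a world iff ψ holds at every accessible world, and \Diamond ψ holds iff ψ holds at some accessible world.
At w: q is false, \Box r \land (\Box q \land q) is false, so q \land (\Box r \land (\Box q \land q)) is false.
  At w: \Box r is false, \Box q \land q is false, so \Box r \land (\Box q \land q) is false.
    At w: \Box r requires r at every successor {u, w}.
      r fails at u, so \Box r is false at w.
    At w: \Box q is false, q is false, so \Box q \land q is false.
      At w: \Box q requires q at every successor {u, w}.
        q fails at u, so \Box q is false at w.

No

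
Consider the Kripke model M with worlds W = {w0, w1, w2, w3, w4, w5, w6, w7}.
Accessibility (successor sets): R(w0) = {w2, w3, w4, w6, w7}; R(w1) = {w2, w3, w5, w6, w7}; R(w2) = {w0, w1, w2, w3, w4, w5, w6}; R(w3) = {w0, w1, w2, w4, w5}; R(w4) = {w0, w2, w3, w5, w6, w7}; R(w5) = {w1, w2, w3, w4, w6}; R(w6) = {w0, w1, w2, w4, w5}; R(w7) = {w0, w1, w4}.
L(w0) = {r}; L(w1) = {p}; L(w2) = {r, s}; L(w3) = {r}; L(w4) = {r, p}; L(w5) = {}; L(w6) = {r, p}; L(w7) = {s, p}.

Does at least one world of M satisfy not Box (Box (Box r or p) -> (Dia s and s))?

Let φ = not Box (Box (Box r or p) -> (Dia s and s)). Evaluate φ at each world:
  w0 (successors {w2, w3, w4, w6, w7}): φ is false.
  w1 (successors {w2, w3, w5, w6, w7}): φ is false.
  w2 (successors {w0, w1, w2, w3, w4, w5, w6}): φ is false.
  w3 (successors {w0, w1, w2, w4, w5}): φ is false.
  w4 (successors {w0, w2, w3, w5, w6, w7}): φ is false.
  w5 (successors {w1, w2, w3, w4, w6}): φ is false.
  w6 (successors {w0, w1, w2, w4, w5}): φ is false.
  w7 (successors {w0, w1, w4}): φ is false.
For instance, at w3:
  At w3: Box (Box (Box r or p) -> (Dia s and s)) is true, so not Box (Box (Box r or p) -> (Dia s and s)) is false.
    At w3: Box (Box (Box r or p) -> (Dia s and s)) requires Box (Box r or p) -> (Dia s and s) at every successor {w0, w1, w2, w4, w5}.
      At w0: Box (Box r or p) -> (Dia s and s) is true.
      At w1: Box (Box r or p) -> (Dia s and s) is true.
      At w2: Box (Box r or p) -> (Dia s and s) is true.
      At w4: Box (Box r or p) -> (Dia s and s) is true.
      At w5: Box (Box r or p) -> (Dia s and s) is true.
    So Box (Box (Box r or p) -> (Dia s and s)) is true at w3.

No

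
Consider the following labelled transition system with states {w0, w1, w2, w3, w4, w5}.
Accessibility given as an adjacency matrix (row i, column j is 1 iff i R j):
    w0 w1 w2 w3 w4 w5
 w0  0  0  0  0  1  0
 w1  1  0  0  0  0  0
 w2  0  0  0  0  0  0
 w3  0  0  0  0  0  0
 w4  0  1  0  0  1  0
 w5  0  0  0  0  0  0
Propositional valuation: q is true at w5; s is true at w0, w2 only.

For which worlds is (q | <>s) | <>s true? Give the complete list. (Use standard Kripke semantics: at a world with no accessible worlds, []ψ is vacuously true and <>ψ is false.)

w1, w5

Recall that <>ψ holds at a world iff ψ holds at some accessible world.
Let φ = (q | <>s) | <>s. Evaluate φ at each world:
  w0 (successors {w4}): φ is false.
  w1 (successors {w0}): φ is true.
  w2 (successors ∅): φ is false.
  w3 (successors ∅): φ is false.
  w4 (successors {w1, w4}): φ is false.
  w5 (successors ∅): φ is true.
For instance, at w1:
  At w1: q | <>s is true, <>s is true, so (q | <>s) | <>s is true.
    At w1: q is false, <>s is true, so q | <>s is true.
      At w1: <>s requires s at some successor in {w0}.
        s holds at w0, so <>s is true at w1.
    At w1: <>s requires s at some successor in {w0}.
      s holds at w0, so <>s is true at w1.
Satisfying worlds: {w1, w5}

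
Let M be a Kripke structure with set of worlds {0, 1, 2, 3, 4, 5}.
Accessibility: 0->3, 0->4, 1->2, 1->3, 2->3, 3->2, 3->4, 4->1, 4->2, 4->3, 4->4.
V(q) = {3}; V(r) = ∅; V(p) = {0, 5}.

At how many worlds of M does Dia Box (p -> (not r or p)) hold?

5

Recall that Box ψ holds at a world iff ψ holds at every accessible world, and Dia ψ holds iff ψ holds at some accessible world.
Let φ = Dia Box (p -> (not r or p)). Evaluate φ at each world:
  0 (successors {3, 4}): φ is true.
  1 (successors {2, 3}): φ is true.
  2 (successors {3}): φ is true.
  3 (successors {2, 4}): φ is true.
  4 (successors {1, 2, 3, 4}): φ is true.
  5 (successors ∅): φ is false.
For instance, at 1:
  At 1: Dia Box (p -> (not r or p)) requires Box (p -> (not r or p)) at some successor in {2, 3}.
    Box (p -> (not r or p)) holds at 2, so Dia Box (p -> (not r or p)) is true at 1.
      At 2: Box (p -> (not r or p)) requires p -> (not r or p) at every successor {3}.
        At 3: p -> (not r or p) is true.
      So Box (p -> (not r or p)) is true at 2.
Satisfying worlds: {0, 1, 2, 3, 4}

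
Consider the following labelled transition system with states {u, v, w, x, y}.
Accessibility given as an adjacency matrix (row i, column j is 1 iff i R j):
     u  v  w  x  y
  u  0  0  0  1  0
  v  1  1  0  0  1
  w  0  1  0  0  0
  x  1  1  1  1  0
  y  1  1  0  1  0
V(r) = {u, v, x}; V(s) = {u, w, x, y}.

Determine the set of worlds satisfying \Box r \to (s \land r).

Recall that \Box ψ holds at a world iff ψ holds at every accessible world, and \Diamond ψ holds iff ψ holds at some accessible world.
Let φ = \Box r \to (s \land r). Evaluate φ at each world:
  u (successors {x}): φ is true.
  v (successors {u, v, y}): φ is true.
  w (successors {v}): φ is false.
  x (successors {u, v, w, x}): φ is true.
  y (successors {u, v, x}): φ is false.
For instance, at y:
  At y: \Box r is true, s \land r is false, so \Box r \to (s \land r) is false.
    At y: \Box r requires r at every successor {u, v, x}.
      At u: r is true.
      At v: r is true.
      At x: r is true.
    So \Box r is true at y.
Satisfying worlds: {u, v, x}

u, v, x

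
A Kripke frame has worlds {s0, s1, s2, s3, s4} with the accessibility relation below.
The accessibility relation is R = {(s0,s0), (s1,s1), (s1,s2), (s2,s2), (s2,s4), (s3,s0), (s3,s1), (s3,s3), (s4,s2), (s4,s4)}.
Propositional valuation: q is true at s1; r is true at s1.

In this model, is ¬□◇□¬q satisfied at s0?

No

Recall that □ψ holds at a world iff ψ holds at every accessible world, and ◇ψ holds iff ψ holds at some accessible world.
At s0: □◇□¬q is true, so ¬□◇□¬q is false.
  At s0: □◇□¬q requires ◇□¬q at every successor {s0}.
      At s0: ◇□¬q requires □¬q at some successor in {s0}.
        □¬q holds at s0, so ◇□¬q is true at s0.
  So □◇□¬q is true at s0.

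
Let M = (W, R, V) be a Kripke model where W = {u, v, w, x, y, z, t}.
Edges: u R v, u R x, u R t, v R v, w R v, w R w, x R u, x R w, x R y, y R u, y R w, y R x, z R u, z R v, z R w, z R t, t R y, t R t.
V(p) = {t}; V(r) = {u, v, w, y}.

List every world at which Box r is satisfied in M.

Let φ = Box r. Evaluate φ at each world:
  u (successors {v, x, t}): φ is false.
  v (successors {v}): φ is true.
  w (successors {v, w}): φ is true.
  x (successors {u, w, y}): φ is true.
  y (successors {u, w, x}): φ is false.
  z (successors {u, v, w, t}): φ is false.
  t (successors {y, t}): φ is false.
For instance, at x:
  At x: Box r requires r at every successor {u, w, y}.
    At u: r is true.
    At w: r is true.
    At y: r is true.
  So Box r is true at x.
Satisfying worlds: {v, w, x}

v, w, x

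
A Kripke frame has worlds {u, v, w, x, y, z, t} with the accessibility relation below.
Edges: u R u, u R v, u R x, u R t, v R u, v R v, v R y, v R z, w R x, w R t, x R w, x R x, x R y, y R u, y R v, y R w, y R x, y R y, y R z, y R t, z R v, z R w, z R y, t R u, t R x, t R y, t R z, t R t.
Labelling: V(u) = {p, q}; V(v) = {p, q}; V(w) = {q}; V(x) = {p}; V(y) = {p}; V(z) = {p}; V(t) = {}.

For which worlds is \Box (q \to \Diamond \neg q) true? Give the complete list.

u, v, w, x, y, z, t

Recall that \Box ψ holds at a world iff ψ holds at every accessible world, and \Diamond ψ holds iff ψ holds at some accessible world.
Let φ = \Box (q \to \Diamond \neg q). Evaluate φ at each world:
  u (successors {u, v, x, t}): φ is true.
  v (successors {u, v, y, z}): φ is true.
  w (successors {x, t}): φ is true.
  x (successors {w, x, y}): φ is true.
  y (successors {u, v, w, x, y, z, t}): φ is true.
  z (successors {v, w, y}): φ is true.
  t (successors {u, x, y, z, t}): φ is true.
For instance, at v:
  At v: \Box (q \to \Diamond \neg q) requires q \to \Diamond \neg q at every successor {u, v, y, z}.
    At u: q \to \Diamond \neg q is true.
    At v: q \to \Diamond \neg q is true.
    At y: q \to \Diamond \neg q is true.
    At z: q \to \Diamond \neg q is true.
  So \Box (q \to \Diamond \neg q) is true at v.
Satisfying worlds: {u, v, w, x, y, z, t}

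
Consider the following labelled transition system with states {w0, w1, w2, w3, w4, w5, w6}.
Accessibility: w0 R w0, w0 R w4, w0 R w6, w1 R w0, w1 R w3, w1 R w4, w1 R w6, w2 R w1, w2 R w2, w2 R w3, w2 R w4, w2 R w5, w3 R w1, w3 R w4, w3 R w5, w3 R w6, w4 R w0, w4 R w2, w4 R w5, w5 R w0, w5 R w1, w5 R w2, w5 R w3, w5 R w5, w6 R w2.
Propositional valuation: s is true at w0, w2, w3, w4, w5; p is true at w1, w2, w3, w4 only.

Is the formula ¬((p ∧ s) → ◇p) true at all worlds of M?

No

Let φ = ¬((p ∧ s) → ◇p). Evaluate φ at each world:
  w0 (successors {w0, w4, w6}): φ is false.
  w1 (successors {w0, w3, w4, w6}): φ is false.
  w2 (successors {w1, w2, w3, w4, w5}): φ is false.
  w3 (successors {w1, w4, w5, w6}): φ is false.
  w4 (successors {w0, w2, w5}): φ is false.
  w5 (successors {w0, w1, w2, w3, w5}): φ is false.
  w6 (successors {w2}): φ is false.
Detail at w0 (counterexample):
  At w0: (p ∧ s) → ◇p is true, so ¬((p ∧ s) → ◇p) is false.
    At w0: p ∧ s is false, ◇p is true, so (p ∧ s) → ◇p is true.
      At w0: ◇p requires p at some successor in {w0, w4, w6}.
        p holds at w4, so ◇p is true at w0.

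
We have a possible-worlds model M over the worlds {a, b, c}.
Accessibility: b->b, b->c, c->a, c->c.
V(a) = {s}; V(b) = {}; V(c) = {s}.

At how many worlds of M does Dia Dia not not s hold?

2

Let φ = Dia Dia not not s. Evaluate φ at each world:
  a (successors ∅): φ is false.
  b (successors {b, c}): φ is true.
  c (successors {a, c}): φ is true.
For instance, at c:
  At c: Dia Dia not not s requires Dia not not s at some successor in {a, c}.
    Dia not not s holds at c, so Dia Dia not not s is true at c.
      At c: Dia not not s requires not not s at some successor in {a, c}.
        not not s holds at a, so Dia not not s is true at c.
Satisfying worlds: {b, c}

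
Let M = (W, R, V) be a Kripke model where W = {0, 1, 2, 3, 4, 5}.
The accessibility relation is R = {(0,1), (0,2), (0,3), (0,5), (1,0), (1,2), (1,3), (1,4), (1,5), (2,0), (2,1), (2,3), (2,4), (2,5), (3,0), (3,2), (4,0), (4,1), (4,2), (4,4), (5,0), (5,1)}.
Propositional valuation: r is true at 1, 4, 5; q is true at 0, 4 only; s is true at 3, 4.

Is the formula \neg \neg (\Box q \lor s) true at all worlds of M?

Recall that \Box ψ holds at a world iff ψ holds at every accessible world, and \Diamond ψ holds iff ψ holds at some accessible world.
Let φ = \neg \neg (\Box q \lor s). Evaluate φ at each world:
  0 (successors {1, 2, 3, 5}): φ is false.
  1 (successors {0, 2, 3, 4, 5}): φ is false.
  2 (successors {0, 1, 3, 4, 5}): φ is false.
  3 (successors {0, 2}): φ is true.
  4 (successors {0, 1, 2, 4}): φ is true.
  5 (successors {0, 1}): φ is false.
Detail at 0 (counterexample):
  At 0: \neg (\Box q \lor s) is true, so \neg \neg (\Box q \lor s) is false.
    At 0: \Box q \lor s is false, so \neg (\Box q \lor s) is true.
      At 0: \Box q is false, s is false, so \Box q \lor s is false.

No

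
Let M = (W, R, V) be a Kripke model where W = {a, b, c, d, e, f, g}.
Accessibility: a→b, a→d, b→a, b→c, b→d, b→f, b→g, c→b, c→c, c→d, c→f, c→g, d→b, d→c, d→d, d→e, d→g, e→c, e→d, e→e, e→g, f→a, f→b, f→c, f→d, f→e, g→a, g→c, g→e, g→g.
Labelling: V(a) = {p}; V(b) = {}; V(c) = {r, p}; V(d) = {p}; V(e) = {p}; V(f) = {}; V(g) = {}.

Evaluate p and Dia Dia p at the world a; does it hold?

At a: p is true, Dia Dia p is true, so p and Dia Dia p is true.
  At a: Dia Dia p requires Dia p at some successor in {b, d}.
    Dia p holds at b, so Dia Dia p is true at a.
      At b: Dia p requires p at some successor in {a, c, d, f, g}.
        p holds at a, so Dia p is true at b.

Yes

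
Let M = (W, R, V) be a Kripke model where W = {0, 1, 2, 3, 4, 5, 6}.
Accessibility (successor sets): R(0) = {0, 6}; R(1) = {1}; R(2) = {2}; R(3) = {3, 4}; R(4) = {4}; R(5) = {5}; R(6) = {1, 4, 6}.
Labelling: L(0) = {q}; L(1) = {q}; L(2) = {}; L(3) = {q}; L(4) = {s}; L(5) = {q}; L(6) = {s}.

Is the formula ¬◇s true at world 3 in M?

No

Recall that ◇ψ holds at a world iff ψ holds at some accessible world.
At 3: ◇s is true, so ¬◇s is false.
  At 3: ◇s requires s at some successor in {3, 4}.
    s holds at 4, so ◇s is true at 3.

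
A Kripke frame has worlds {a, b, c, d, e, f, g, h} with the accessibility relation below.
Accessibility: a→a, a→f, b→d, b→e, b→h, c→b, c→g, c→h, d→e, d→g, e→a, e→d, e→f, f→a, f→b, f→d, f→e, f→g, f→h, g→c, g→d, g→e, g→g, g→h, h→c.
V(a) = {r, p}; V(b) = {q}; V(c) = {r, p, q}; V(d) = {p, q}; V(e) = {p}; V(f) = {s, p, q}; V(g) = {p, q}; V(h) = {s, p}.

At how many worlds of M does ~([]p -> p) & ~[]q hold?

Let φ = ~([]p -> p) & ~[]q. Evaluate φ at each world:
  a (successors {a, f}): φ is false.
  b (successors {d, e, h}): φ is true.
  c (successors {b, g, h}): φ is false.
  d (successors {e, g}): φ is false.
  e (successors {a, d, f}): φ is false.
  f (successors {a, b, d, e, g, h}): φ is false.
  g (successors {c, d, e, g, h}): φ is false.
  h (successors {c}): φ is false.
For instance, at c:
  At c: ~([]p -> p) is false, ~[]q is true, so ~([]p -> p) & ~[]q is false.
    At c: []p -> p is true, so ~([]p -> p) is false.
      At c: []p is false, p is true, so []p -> p is true.
    At c: []q is false, so ~[]q is true.
      At c: []q requires q at every successor {b, g, h}.
        q fails at h, so []q is false at c.
Satisfying worlds: {b}

1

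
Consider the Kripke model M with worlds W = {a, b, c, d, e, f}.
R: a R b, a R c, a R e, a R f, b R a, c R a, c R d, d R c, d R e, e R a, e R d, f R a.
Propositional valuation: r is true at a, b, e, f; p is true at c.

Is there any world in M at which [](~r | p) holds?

Let φ = [](~r | p). Evaluate φ at each world:
  a (successors {b, c, e, f}): φ is false.
  b (successors {a}): φ is false.
  c (successors {a, d}): φ is false.
  d (successors {c, e}): φ is false.
  e (successors {a, d}): φ is false.
  f (successors {a}): φ is false.
For instance, at a:
  At a: [](~r | p) requires ~r | p at every successor {b, c, e, f}.
    ~r | p fails at b, so [](~r | p) is false at a.

No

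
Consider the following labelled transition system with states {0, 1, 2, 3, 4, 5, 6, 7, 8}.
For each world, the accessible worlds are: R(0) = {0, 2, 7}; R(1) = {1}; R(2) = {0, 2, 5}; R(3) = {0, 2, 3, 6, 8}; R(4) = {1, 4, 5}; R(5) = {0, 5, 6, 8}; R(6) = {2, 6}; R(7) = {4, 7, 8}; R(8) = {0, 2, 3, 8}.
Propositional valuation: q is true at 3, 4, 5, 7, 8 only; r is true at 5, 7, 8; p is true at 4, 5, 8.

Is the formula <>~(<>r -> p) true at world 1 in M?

At 1: <>~(<>r -> p) requires ~(<>r -> p) at some successor in {1}.
  At 1: ~(<>r -> p) is false.
So <>~(<>r -> p) is false at 1.

No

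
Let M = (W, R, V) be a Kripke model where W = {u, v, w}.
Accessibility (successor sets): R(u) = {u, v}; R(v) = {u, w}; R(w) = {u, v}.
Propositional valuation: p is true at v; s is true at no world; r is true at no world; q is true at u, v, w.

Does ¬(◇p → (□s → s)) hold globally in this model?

Let φ = ¬(◇p → (□s → s)). Evaluate φ at each world:
  u (successors {u, v}): φ is false.
  v (successors {u, w}): φ is false.
  w (successors {u, v}): φ is false.
Detail at u (counterexample):
  At u: ◇p → (□s → s) is true, so ¬(◇p → (□s → s)) is false.
    At u: ◇p is true, □s → s is true, so ◇p → (□s → s) is true.
      At u: ◇p requires p at some successor in {u, v}.
        p holds at v, so ◇p is true at u.
      At u: □s is false, s is false, so □s → s is true.

No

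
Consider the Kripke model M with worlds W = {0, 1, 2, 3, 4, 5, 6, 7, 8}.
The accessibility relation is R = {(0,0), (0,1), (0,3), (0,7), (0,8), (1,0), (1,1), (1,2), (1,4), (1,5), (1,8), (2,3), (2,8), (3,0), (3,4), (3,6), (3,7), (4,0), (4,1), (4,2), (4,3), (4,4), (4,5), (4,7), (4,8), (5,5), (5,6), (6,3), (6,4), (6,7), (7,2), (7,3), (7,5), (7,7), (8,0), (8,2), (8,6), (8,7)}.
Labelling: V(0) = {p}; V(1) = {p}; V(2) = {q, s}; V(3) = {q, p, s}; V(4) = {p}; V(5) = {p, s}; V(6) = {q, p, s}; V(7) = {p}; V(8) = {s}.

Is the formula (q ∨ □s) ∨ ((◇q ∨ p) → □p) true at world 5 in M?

Yes

At 5: q ∨ □s is true, (◇q ∨ p) → □p is true, so (q ∨ □s) ∨ ((◇q ∨ p) → □p) is true.
  At 5: q is false, □s is true, so q ∨ □s is true.
    At 5: □s requires s at every successor {5, 6}.
      At 5: s is true.
      At 6: s is true.
    So □s is true at 5.
  At 5: ◇q ∨ p is true, □p is true, so (◇q ∨ p) → □p is true.
    At 5: ◇q is true, p is true, so ◇q ∨ p is true.
      At 5: ◇q requires q at some successor in {5, 6}.
        q holds at 6, so ◇q is true at 5.
    At 5: □p requires p at every successor {5, 6}.
      At 5: p is true.
      At 6: p is true.
    So □p is true at 5.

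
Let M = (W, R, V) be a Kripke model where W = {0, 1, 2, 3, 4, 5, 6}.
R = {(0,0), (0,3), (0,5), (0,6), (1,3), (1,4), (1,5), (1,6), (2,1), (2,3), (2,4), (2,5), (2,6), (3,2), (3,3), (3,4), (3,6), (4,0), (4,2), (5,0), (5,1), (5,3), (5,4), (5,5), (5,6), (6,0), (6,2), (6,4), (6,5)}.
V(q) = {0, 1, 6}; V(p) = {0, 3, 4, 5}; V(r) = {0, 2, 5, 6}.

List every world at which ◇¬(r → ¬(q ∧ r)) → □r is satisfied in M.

Let φ = ◇¬(r → ¬(q ∧ r)) → □r. Evaluate φ at each world:
  0 (successors {0, 3, 5, 6}): φ is false.
  1 (successors {3, 4, 5, 6}): φ is false.
  2 (successors {1, 3, 4, 5, 6}): φ is false.
  3 (successors {2, 3, 4, 6}): φ is false.
  4 (successors {0, 2}): φ is true.
  5 (successors {0, 1, 3, 4, 5, 6}): φ is false.
  6 (successors {0, 2, 4, 5}): φ is false.
For instance, at 4:
  At 4: ◇¬(r → ¬(q ∧ r)) is true, □r is true, so ◇¬(r → ¬(q ∧ r)) → □r is true.
    At 4: ◇¬(r → ¬(q ∧ r)) requires ¬(r → ¬(q ∧ r)) at some successor in {0, 2}.
      ¬(r → ¬(q ∧ r)) holds at 0, so ◇¬(r → ¬(q ∧ r)) is true at 4.
    At 4: □r requires r at every successor {0, 2}.
      At 0: r is true.
      At 2: r is true.
    So □r is true at 4.
Satisfying worlds: {4}

4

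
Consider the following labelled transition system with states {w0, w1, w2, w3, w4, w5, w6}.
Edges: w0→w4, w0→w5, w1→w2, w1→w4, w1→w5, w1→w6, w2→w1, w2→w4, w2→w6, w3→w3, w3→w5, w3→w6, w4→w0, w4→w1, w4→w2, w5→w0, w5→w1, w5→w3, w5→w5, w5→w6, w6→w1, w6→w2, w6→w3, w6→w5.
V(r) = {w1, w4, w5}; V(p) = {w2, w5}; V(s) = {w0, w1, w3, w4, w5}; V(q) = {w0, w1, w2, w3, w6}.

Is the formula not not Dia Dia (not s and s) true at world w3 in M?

No

Recall that Dia ψ holds at a world iff ψ holds at some accessible world.
At w3: not Dia Dia (not s and s) is true, so not not Dia Dia (not s and s) is false.
  At w3: Dia Dia (not s and s) is false, so not Dia Dia (not s and s) is true.
    At w3: Dia Dia (not s and s) requires Dia (not s and s) at some successor in {w3, w5, w6}.
      At w3: Dia (not s and s) is false.
      At w5: Dia (not s and s) is false.
      At w6: Dia (not s and s) is false.
    So Dia Dia (not s and s) is false at w3.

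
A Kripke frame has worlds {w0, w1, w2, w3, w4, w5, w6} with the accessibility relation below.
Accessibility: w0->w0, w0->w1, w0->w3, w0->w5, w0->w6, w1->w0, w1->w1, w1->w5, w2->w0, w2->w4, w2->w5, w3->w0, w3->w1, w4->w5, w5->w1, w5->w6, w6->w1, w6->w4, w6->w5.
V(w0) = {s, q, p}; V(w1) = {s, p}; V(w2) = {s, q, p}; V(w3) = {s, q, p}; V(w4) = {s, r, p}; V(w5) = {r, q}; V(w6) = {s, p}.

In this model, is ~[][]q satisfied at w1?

Yes

Recall that []ψ holds at a world iff ψ holds at every accessible world, and <>ψ holds iff ψ holds at some accessible world.
At w1: [][]q is false, so ~[][]q is true.
  At w1: [][]q requires []q at every successor {w0, w1, w5}.
    []q fails at w0, so [][]q is false at w1.
      At w0: []q requires q at every successor {w0, w1, w3, w5, w6}.
        q fails at w1, so []q is false at w0.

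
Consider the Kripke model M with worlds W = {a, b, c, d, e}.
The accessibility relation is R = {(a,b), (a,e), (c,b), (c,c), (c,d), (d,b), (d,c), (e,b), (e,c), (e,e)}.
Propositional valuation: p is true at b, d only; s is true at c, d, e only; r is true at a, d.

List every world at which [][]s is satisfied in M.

Let φ = [][]s. Evaluate φ at each world:
  a (successors {b, e}): φ is false.
  b (successors ∅): φ is true.
  c (successors {b, c, d}): φ is false.
  d (successors {b, c}): φ is false.
  e (successors {b, c, e}): φ is false.
For instance, at c:
  At c: [][]s requires []s at every successor {b, c, d}.
    []s fails at c, so [][]s is false at c.
      At c: []s requires s at every successor {b, c, d}.
        s fails at b, so []s is false at c.
Satisfying worlds: {b}

b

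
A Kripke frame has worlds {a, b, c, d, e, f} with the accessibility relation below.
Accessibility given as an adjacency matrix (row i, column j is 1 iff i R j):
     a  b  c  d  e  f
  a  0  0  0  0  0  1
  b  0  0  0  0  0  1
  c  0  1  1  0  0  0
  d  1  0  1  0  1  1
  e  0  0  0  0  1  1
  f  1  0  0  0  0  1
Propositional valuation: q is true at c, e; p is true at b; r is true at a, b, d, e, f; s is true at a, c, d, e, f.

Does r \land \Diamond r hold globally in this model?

No

Let φ = r \land \Diamond r. Evaluate φ at each world:
  a (successors {f}): φ is true.
  b (successors {f}): φ is true.
  c (successors {b, c}): φ is false.
  d (successors {a, c, e, f}): φ is true.
  e (successors {e, f}): φ is true.
  f (successors {a, f}): φ is true.
Detail at c (counterexample):
  At c: r is false, \Diamond r is true, so r \land \Diamond r is false.
    At c: \Diamond r requires r at some successor in {b, c}.
      r holds at b, so \Diamond r is true at c.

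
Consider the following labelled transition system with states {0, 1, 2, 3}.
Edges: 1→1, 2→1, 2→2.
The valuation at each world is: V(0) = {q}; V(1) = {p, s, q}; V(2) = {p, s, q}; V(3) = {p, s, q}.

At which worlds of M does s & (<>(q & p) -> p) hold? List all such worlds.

1, 2, 3

Let φ = s & (<>(q & p) -> p). Evaluate φ at each world:
  0 (successors ∅): φ is false.
  1 (successors {1}): φ is true.
  2 (successors {1, 2}): φ is true.
  3 (successors ∅): φ is true.
For instance, at 1:
  At 1: s is true, <>(q & p) -> p is true, so s & (<>(q & p) -> p) is true.
    At 1: <>(q & p) is true, p is true, so <>(q & p) -> p is true.
      At 1: <>(q & p) requires q & p at some successor in {1}.
        q & p holds at 1, so <>(q & p) is true at 1.
Satisfying worlds: {1, 2, 3}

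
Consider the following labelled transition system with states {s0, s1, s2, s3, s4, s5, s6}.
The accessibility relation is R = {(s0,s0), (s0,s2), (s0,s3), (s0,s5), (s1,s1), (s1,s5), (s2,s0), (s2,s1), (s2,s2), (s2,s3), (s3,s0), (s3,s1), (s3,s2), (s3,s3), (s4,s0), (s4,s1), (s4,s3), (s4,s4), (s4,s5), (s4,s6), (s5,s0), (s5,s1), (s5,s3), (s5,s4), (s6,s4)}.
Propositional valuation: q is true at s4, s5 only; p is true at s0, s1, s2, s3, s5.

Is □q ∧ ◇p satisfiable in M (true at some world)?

Let φ = □q ∧ ◇p. Evaluate φ at each world:
  s0 (successors {s0, s2, s3, s5}): φ is false.
  s1 (successors {s1, s5}): φ is false.
  s2 (successors {s0, s1, s2, s3}): φ is false.
  s3 (successors {s0, s1, s2, s3}): φ is false.
  s4 (successors {s0, s1, s3, s4, s5, s6}): φ is false.
  s5 (successors {s0, s1, s3, s4}): φ is false.
  s6 (successors {s4}): φ is false.
For instance, at s5:
  At s5: □q is false, ◇p is true, so □q ∧ ◇p is false.
    At s5: □q requires q at every successor {s0, s1, s3, s4}.
      q fails at s0, so □q is false at s5.
    At s5: ◇p requires p at some successor in {s0, s1, s3, s4}.
      p holds at s0, so ◇p is true at s5.

No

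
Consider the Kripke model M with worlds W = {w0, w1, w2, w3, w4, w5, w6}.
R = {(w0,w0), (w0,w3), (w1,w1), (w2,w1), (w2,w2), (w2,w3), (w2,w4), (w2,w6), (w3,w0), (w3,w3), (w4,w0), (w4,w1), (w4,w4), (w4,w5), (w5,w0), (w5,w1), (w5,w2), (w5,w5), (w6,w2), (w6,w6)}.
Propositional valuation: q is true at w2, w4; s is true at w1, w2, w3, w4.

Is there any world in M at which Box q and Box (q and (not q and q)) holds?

No

Recall that Box ψ holds at a world iff ψ holds at every accessible world, and Dia ψ holds iff ψ holds at some accessible world.
Let φ = Box q and Box (q and (not q and q)). Evaluate φ at each world:
  w0 (successors {w0, w3}): φ is false.
  w1 (successors {w1}): φ is false.
  w2 (successors {w1, w2, w3, w4, w6}): φ is false.
  w3 (successors {w0, w3}): φ is false.
  w4 (successors {w0, w1, w4, w5}): φ is false.
  w5 (successors {w0, w1, w2, w5}): φ is false.
  w6 (successors {w2, w6}): φ is false.
For instance, at w6:
  At w6: Box q is false, Box (q and (not q and q)) is false, so Box q and Box (q and (not q and q)) is false.
    At w6: Box q requires q at every successor {w2, w6}.
      q fails at w6, so Box q is false at w6.
    At w6: Box (q and (not q and q)) requires q and (not q and q) at every successor {w2, w6}.
      q and (not q and q) fails at w2, so Box (q and (not q and q)) is false at w6.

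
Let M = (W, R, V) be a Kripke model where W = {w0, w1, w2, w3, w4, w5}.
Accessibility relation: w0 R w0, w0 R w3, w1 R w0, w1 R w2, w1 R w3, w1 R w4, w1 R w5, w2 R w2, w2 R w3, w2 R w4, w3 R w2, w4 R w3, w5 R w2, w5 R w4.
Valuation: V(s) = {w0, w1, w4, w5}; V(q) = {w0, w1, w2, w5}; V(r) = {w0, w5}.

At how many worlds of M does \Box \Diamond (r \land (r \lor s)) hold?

0

Let φ = \Box \Diamond (r \land (r \lor s)). Evaluate φ at each world:
  w0 (successors {w0, w3}): φ is false.
  w1 (successors {w0, w2, w3, w4, w5}): φ is false.
  w2 (successors {w2, w3, w4}): φ is false.
  w3 (successors {w2}): φ is false.
  w4 (successors {w3}): φ is false.
  w5 (successors {w2, w4}): φ is false.
For instance, at w0:
  At w0: \Box \Diamond (r \land (r \lor s)) requires \Diamond (r \land (r \lor s)) at every successor {w0, w3}.
    \Diamond (r \land (r \lor s)) fails at w3, so \Box \Diamond (r \land (r \lor s)) is false at w0.
      At w3: \Diamond (r \land (r \lor s)) requires r \land (r \lor s) at some successor in {w2}.
        At w2: r \land (r \lor s) is false.
      So \Diamond (r \land (r \lor s)) is false at w3.
Satisfying worlds: none.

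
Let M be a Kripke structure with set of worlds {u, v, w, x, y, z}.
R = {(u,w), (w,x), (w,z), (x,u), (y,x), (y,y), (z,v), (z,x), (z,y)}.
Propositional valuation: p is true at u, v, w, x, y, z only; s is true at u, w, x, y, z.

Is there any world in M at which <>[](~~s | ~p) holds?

Recall that []ψ holds at a world iff ψ holds at every accessible world, and <>ψ holds iff ψ holds at some accessible world.
Let φ = <>[](~~s | ~p). Evaluate φ at each world:
  u (successors {w}): φ is true.
  v (successors ∅): φ is false.
  w (successors {x, z}): φ is true.
  x (successors {u}): φ is true.
  y (successors {x, y}): φ is true.
  z (successors {v, x, y}): φ is true.
Detail at u (witness):
  At u: <>[](~~s | ~p) requires [](~~s | ~p) at some successor in {w}.
    [](~~s | ~p) holds at w, so <>[](~~s | ~p) is true at u.
      At w: [](~~s | ~p) requires ~~s | ~p at every successor {x, z}.
        At x: ~~s | ~p is true.
        At z: ~~s | ~p is true.
      So [](~~s | ~p) is true at w.

Yes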